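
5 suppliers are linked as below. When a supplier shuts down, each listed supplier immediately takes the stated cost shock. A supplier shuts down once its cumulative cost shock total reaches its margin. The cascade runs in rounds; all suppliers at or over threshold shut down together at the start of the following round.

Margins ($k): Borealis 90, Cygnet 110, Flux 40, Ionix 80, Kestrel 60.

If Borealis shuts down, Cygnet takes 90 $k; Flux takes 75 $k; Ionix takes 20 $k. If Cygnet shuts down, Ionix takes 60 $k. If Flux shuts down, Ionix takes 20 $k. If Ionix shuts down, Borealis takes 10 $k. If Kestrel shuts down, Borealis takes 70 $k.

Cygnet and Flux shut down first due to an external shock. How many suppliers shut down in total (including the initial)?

3

Round 1 — Cygnet, Flux shut down (initial).
  Ionix: +60+20 → 80 ≥ 80
Round 2 — Ionix shuts down.
  Borealis: +10 → 10 < 90
No further shutdowns.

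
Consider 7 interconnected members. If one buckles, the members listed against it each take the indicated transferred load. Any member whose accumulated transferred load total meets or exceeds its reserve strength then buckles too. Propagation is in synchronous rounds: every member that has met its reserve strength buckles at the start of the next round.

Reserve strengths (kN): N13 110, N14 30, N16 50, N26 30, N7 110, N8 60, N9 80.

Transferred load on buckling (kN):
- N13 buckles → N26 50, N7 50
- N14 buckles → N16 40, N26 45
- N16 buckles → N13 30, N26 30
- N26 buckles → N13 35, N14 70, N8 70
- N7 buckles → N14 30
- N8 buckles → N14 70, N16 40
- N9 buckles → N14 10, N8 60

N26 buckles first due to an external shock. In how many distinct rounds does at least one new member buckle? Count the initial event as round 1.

3

Round 1 — N26 buckles (initial).
  N13: +35 → 35 < 110
  N14: +70 → 70 ≥ 30
  N8: +70 → 70 ≥ 60
Round 2 — N14, N8 buckle.
  N16: +40+40 → 80 ≥ 50
Round 3 — N16 buckles.
  N13: +30 → 65 < 110
No further bucklings.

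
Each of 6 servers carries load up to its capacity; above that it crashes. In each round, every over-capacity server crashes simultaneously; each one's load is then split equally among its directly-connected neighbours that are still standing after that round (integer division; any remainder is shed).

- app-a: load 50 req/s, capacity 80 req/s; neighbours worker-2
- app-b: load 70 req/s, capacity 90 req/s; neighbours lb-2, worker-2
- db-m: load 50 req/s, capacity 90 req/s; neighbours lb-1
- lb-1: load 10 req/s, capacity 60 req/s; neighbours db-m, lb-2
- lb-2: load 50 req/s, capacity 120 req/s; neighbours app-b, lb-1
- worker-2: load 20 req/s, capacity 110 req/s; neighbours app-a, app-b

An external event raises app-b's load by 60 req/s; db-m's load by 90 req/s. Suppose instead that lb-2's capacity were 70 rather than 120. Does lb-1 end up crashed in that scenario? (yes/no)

With lb-2's capacity at 70:
Round 1 — app-b at 130 > 90; db-m at 140 > 90. app-b, db-m crash.
  app-b sheds 130 req/s to lb-2, worker-2: 65 each.
    lb-2: 50+65 = 115 > 70
    worker-2: 20+65 = 85 ≤ 110
  db-m sheds 140 req/s to lb-1: 140 each.
    lb-1: 10+140 = 150 > 60
Round 2 — lb-1, lb-2 crash.
  lb-1 sheds 150 req/s: no online neighbours, lost.
  lb-2 sheds 115 req/s: no online neighbours, lost.
No further crashes.

yes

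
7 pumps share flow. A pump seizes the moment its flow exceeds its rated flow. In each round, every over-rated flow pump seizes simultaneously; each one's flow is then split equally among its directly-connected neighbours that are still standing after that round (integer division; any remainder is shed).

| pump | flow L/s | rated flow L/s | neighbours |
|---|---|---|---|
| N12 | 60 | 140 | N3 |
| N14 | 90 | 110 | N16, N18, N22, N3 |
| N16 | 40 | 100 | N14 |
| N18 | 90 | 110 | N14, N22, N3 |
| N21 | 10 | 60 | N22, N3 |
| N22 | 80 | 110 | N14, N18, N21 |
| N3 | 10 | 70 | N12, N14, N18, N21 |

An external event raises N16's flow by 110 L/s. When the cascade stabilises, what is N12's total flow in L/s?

Round 1 — N16 at 150 > 100. N16 seizes.
  N16 sheds 150 L/s to N14: 150 each.
    N14: 90+150 = 240 > 110
Round 2 — N14 seizes.
  N14 sheds 240 L/s to N18, N22, N3: 80 each.
    N18: 90+80 = 170 > 110
    N22: 80+80 = 160 > 110
    N3: 10+80 = 90 > 70
Round 3 — N18, N22, N3 seize.
  N18 sheds 170 L/s: no online neighbours, lost.
  N22 sheds 160 L/s to N21: 160 each.
    N21: 10+160 = 170 > 60
  N3 sheds 90 L/s to N12, N21: 45 each.
    N12: 60+45 = 105 ≤ 140
    N21: 170+45 = 215 > 60
Round 4 — N21 seizes.
  N21 sheds 215 L/s: no online neighbours, lost.
No further seizures.

105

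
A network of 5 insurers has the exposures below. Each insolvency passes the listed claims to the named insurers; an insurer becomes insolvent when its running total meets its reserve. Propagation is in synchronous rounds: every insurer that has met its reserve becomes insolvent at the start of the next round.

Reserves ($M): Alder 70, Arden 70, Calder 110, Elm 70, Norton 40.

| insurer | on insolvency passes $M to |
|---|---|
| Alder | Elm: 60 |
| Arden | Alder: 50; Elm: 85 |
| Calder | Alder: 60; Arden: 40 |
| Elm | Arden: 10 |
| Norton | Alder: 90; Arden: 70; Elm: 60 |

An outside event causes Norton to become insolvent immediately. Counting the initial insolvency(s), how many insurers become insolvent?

4

Round 1 — Norton becomes insolvent (initial).
  Alder: +90 → 90 ≥ 70
  Arden: +70 → 70 ≥ 70
  Elm: +60 → 60 < 70
Round 2 — Alder, Arden become insolvent.
  Elm: +60+85 → 205 ≥ 70
Round 3 — Elm becomes insolvent.
No further insolvencies.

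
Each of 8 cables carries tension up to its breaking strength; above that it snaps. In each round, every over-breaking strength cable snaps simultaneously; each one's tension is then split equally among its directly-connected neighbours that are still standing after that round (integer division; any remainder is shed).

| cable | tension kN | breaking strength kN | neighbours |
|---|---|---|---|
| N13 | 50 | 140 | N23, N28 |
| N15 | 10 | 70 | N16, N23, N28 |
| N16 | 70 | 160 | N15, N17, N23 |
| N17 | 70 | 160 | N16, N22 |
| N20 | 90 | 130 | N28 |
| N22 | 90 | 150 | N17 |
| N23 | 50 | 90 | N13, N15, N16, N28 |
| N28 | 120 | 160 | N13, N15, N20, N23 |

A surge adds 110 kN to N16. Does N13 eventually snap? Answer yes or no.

yes

Round 1 — N16 at 180 > 160. N16 snaps.
  N16 sheds 180 kN to N15, N17, N23: 60 each.
    N15: 10+60 = 70 ≤ 70
    N17: 70+60 = 130 ≤ 160
    N23: 50+60 = 110 > 90
Round 2 — N23 snaps.
  N23 sheds 110 kN to N13, N15, N28: 36 each (2 lost).
    N13: 50+36 = 86 ≤ 140
    N15: 70+36 = 106 > 70
    N28: 120+36 = 156 ≤ 160
Round 3 — N15 snaps.
  N15 sheds 106 kN to N28: 106 each.
    N28: 156+106 = 262 > 160
Round 4 — N28 snaps.
  N28 sheds 262 kN to N13, N20: 131 each.
    N13: 86+131 = 217 > 140
    N20: 90+131 = 221 > 130
Round 5 — N13, N20 snap.
  N13 sheds 217 kN: no online neighbours, lost.
  N20 sheds 221 kN: no online neighbours, lost.
No further breaks.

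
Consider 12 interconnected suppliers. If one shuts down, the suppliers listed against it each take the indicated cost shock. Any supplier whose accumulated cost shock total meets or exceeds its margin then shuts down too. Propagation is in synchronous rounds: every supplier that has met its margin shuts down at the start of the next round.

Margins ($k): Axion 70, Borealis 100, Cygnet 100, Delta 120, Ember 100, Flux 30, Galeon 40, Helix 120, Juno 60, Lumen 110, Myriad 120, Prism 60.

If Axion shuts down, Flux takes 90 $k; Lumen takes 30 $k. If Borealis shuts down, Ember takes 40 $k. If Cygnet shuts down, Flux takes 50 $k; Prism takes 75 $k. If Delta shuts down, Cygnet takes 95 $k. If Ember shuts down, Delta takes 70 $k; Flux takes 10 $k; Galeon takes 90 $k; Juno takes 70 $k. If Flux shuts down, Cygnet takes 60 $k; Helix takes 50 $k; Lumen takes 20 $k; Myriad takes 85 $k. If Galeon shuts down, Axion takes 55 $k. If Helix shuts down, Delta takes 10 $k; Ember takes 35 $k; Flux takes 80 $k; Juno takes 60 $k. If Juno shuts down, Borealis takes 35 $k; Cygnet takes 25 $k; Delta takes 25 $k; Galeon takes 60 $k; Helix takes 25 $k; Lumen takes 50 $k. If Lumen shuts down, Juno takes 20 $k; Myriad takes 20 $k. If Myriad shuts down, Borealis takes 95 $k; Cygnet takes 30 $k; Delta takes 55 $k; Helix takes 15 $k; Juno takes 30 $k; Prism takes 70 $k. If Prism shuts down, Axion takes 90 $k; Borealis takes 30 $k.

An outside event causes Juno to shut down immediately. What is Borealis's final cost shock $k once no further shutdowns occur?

Round 1 — Juno shuts down (initial).
  Borealis: +35 → 35 < 100
  Cygnet: +25 → 25 < 100
  Delta: +25 → 25 < 120
  Galeon: +60 → 60 ≥ 40
  Helix: +25 → 25 < 120
  Lumen: +50 → 50 < 110
Round 2 — Galeon shuts down.
  Axion: +55 → 55 < 70
No further shutdowns.

35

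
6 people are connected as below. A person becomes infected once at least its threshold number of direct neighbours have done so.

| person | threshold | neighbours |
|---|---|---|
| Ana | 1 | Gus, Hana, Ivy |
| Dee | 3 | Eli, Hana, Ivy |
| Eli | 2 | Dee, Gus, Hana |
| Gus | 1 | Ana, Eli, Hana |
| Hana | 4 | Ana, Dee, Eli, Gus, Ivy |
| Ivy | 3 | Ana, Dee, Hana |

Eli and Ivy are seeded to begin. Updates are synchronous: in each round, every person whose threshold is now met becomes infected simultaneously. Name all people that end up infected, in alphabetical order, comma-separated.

Ana, Dee, Eli, Gus, Hana, Ivy

Round 1 — Eli, Ivy become infected (initial).
Round 2 — checking thresholds:
  Ana: 1 of 3 neighbours ≥ 1, becomes infected.
  Dee: 2 of 3 neighbours < 3, holds.
  Gus: 1 of 3 neighbours ≥ 1, becomes infected.
  Hana: 2 of 5 neighbours < 4, holds.
Round 3 — checking thresholds:
  Dee: 2 of 3 neighbours < 3, holds.
  Hana: 4 of 5 neighbours ≥ 4, becomes infected.
Round 4 — checking thresholds:
  Dee: 3 of 3 neighbours ≥ 3, becomes infected.
Round 5 — no new infections; cascade stops.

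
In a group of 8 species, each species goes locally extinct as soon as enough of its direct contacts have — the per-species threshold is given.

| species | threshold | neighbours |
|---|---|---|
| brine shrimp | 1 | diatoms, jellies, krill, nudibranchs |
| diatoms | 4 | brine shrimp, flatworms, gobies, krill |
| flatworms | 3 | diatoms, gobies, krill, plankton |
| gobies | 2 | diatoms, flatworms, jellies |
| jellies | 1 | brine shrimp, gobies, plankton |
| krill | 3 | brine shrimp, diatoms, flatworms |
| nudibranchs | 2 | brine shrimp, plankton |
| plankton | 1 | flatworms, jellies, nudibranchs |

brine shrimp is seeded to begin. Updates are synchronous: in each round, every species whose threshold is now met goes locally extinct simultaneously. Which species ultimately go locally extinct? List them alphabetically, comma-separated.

Round 1 — brine shrimp goes locally extinct (initial).
Round 2 — checking thresholds:
  diatoms: 1 of 4 neighbours < 4, below threshold.
  jellies: 1 of 3 neighbours ≥ 1, goes locally extinct.
  krill: 1 of 3 neighbours < 3, below threshold.
  nudibranchs: 1 of 2 neighbours < 2, below threshold.
Round 3 — checking thresholds:
  diatoms: 1 of 4 neighbours < 4, below threshold.
  gobies: 1 of 3 neighbours < 2, below threshold.
  krill: 1 of 3 neighbours < 3, below threshold.
  nudibranchs: 1 of 2 neighbours < 2, below threshold.
  plankton: 1 of 3 neighbours ≥ 1, goes locally extinct.
Round 4 — checking thresholds:
  diatoms: 1 of 4 neighbours < 4, below threshold.
  flatworms: 1 of 4 neighbours < 3, below threshold.
  gobies: 1 of 3 neighbours < 2, below threshold.
  krill: 1 of 3 neighbours < 3, below threshold.
  nudibranchs: 2 of 2 neighbours ≥ 2, goes locally extinct.
Round 5 — no new extinctions; cascade stops.

brine shrimp, jellies, nudibranchs, plankton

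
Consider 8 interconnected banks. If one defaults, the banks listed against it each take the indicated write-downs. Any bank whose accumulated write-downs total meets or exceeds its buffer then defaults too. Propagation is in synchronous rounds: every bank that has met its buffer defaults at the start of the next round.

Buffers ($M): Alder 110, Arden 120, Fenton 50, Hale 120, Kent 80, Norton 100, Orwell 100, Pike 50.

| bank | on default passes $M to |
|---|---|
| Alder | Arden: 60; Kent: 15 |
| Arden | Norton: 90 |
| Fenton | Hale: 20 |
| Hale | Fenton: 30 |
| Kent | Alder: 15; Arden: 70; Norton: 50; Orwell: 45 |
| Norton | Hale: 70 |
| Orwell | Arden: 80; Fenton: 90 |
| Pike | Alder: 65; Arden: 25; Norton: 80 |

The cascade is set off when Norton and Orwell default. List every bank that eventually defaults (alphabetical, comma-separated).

Fenton, Norton, Orwell

Round 1 — Norton, Orwell default (initial).
  Arden: +80 → 80 < 120
  Fenton: +90 → 90 ≥ 50
  Hale: +70 → 70 < 120
Round 2 — Fenton defaults.
  Hale: +20 → 90 < 120
No further defaults.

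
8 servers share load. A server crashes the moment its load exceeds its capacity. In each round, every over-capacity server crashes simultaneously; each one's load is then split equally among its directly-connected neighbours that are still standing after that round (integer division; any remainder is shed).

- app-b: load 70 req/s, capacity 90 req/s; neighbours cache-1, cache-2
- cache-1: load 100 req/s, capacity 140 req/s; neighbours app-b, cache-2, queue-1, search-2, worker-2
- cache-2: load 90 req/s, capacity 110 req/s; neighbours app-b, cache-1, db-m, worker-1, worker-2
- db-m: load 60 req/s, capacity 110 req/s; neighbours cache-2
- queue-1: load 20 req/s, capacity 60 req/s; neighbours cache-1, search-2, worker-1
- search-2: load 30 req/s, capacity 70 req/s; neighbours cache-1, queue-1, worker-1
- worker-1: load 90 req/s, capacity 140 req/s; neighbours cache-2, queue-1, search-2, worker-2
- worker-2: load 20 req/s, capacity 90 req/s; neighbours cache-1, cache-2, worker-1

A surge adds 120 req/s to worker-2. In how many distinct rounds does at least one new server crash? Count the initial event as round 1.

3

Round 1 — worker-2 at 140 > 90. worker-2 crashes.
  worker-2 sheds 140 req/s to cache-1, cache-2, worker-1: 46 each (2 lost).
    cache-1: 100+46 = 146 > 140
    cache-2: 90+46 = 136 > 110
    worker-1: 90+46 = 136 ≤ 140
Round 2 — cache-1, cache-2 crash.
  cache-1 sheds 146 req/s to app-b, queue-1, search-2: 48 each (2 lost).
    app-b: 70+48 = 118 > 90
    queue-1: 20+48 = 68 > 60
    search-2: 30+48 = 78 > 70
  cache-2 sheds 136 req/s to app-b, db-m, worker-1: 45 each (1 lost).
    app-b: 118+45 = 163 > 90
    db-m: 60+45 = 105 ≤ 110
    worker-1: 136+45 = 181 > 140
Round 3 — app-b, queue-1, search-2, worker-1 crash.
  app-b sheds 163 req/s: no online neighbours, lost.
  queue-1 sheds 68 req/s: no online neighbours, lost.
  search-2 sheds 78 req/s: no online neighbours, lost.
  worker-1 sheds 181 req/s: no online neighbours, lost.
No further crashes.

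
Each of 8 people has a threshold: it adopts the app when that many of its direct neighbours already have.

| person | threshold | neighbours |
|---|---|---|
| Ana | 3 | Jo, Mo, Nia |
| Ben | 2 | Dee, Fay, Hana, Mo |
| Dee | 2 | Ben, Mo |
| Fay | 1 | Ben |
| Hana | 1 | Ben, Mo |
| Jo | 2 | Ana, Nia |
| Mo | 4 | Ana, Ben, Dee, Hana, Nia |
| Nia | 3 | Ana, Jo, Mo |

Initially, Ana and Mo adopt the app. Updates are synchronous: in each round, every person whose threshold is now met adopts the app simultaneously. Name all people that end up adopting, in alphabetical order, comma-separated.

Ana, Ben, Dee, Fay, Hana, Mo

Round 1 — Ana, Mo adopt the app (initial).
Round 2 — checking thresholds:
  Ben: 1 of 4 neighbours < 2, below threshold.
  Dee: 1 of 2 neighbours < 2, below threshold.
  Hana: 1 of 2 neighbours ≥ 1, adopts the app.
  Jo: 1 of 2 neighbours < 2, below threshold.
  Nia: 2 of 3 neighbours < 3, below threshold.
Round 3 — checking thresholds:
  Ben: 2 of 4 neighbours ≥ 2, adopts the app.
  Dee: 1 of 2 neighbours < 2, below threshold.
  Jo: 1 of 2 neighbours < 2, below threshold.
  Nia: 2 of 3 neighbours < 3, below threshold.
Round 4 — checking thresholds:
  Dee: 2 of 2 neighbours ≥ 2, adopts the app.
  Fay: 1 of 1 neighbours ≥ 1, adopts the app.
  Jo: 1 of 2 neighbours < 2, below threshold.
  Nia: 2 of 3 neighbours < 3, below threshold.
Round 5 — no new adoptions; cascade stops.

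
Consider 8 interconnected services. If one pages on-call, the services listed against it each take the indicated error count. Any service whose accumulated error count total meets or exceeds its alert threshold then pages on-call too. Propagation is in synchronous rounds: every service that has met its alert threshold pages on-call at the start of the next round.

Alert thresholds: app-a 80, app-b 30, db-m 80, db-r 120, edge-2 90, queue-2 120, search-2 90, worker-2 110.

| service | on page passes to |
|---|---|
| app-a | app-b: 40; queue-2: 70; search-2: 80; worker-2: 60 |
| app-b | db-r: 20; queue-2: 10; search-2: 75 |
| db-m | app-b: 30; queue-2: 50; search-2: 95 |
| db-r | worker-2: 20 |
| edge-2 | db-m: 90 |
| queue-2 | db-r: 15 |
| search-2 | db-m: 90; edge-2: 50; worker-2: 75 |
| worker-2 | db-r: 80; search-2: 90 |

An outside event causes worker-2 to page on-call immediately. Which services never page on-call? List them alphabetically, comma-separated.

Round 1 — worker-2 pages on-call (initial).
  db-r: +80 → 80 < 120
  search-2: +90 → 90 ≥ 90
Round 2 — search-2 pages on-call.
  db-m: +90 → 90 ≥ 80
  edge-2: +50 → 50 < 90
Round 3 — db-m pages on-call.
  app-b: +30 → 30 ≥ 30
  queue-2: +50 → 50 < 120
Round 4 — app-b pages on-call.
  db-r: +20 → 100 < 120
  queue-2: +10 → 60 < 120
No further pages.

app-a, db-r, edge-2, queue-2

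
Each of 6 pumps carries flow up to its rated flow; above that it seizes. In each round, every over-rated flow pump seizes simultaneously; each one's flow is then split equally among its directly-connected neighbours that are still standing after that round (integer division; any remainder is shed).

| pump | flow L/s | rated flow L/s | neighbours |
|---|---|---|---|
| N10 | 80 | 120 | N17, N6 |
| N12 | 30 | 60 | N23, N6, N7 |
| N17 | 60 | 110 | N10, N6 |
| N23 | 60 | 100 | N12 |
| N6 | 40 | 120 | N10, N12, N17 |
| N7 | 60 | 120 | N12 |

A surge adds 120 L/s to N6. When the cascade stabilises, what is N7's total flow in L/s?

Round 1 — N6 at 160 > 120. N6 seizes.
  N6 sheds 160 L/s to N10, N12, N17: 53 each (1 lost).
    N10: 80+53 = 133 > 120
    N12: 30+53 = 83 > 60
    N17: 60+53 = 113 > 110
Round 2 — N10, N12, N17 seize.
  N10 sheds 133 L/s: no online neighbours, lost.
  N12 sheds 83 L/s to N23, N7: 41 each (1 lost).
    N23: 60+41 = 101 > 100
    N7: 60+41 = 101 ≤ 120
  N17 sheds 113 L/s: no online neighbours, lost.
Round 3 — N23 seizes.
  N23 sheds 101 L/s: no online neighbours, lost.
No further seizures.

101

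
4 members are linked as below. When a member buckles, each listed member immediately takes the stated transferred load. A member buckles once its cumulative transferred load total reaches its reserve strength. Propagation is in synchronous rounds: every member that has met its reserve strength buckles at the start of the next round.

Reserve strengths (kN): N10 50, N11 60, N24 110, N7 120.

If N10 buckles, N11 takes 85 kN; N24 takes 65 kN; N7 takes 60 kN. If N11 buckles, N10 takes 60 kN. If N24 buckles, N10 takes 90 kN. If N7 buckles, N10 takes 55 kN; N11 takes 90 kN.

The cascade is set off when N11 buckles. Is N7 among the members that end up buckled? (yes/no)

no

Round 1 — N11 buckles (initial).
  N10: +60 → 60 ≥ 50
Round 2 — N10 buckles.
  N24: +65 → 65 < 110
  N7: +60 → 60 < 120
No further bucklings.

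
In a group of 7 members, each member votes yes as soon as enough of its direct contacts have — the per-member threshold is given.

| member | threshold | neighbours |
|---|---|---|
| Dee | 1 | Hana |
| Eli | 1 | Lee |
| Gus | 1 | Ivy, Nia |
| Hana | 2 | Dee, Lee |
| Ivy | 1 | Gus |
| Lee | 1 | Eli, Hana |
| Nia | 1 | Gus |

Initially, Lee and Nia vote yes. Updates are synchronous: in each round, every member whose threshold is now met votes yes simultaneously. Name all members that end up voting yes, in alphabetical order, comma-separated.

Eli, Gus, Ivy, Lee, Nia

Round 1 — Lee, Nia vote yes (initial).
Round 2 — checking thresholds:
  Eli: 1 of 1 neighbours ≥ 1, votes yes.
  Gus: 1 of 2 neighbours ≥ 1, votes yes.
  Hana: 1 of 2 neighbours < 2, not yet.
Round 3 — checking thresholds:
  Hana: 1 of 2 neighbours < 2, not yet.
  Ivy: 1 of 1 neighbours ≥ 1, votes yes.
Round 4 — no new yes votes; cascade stops.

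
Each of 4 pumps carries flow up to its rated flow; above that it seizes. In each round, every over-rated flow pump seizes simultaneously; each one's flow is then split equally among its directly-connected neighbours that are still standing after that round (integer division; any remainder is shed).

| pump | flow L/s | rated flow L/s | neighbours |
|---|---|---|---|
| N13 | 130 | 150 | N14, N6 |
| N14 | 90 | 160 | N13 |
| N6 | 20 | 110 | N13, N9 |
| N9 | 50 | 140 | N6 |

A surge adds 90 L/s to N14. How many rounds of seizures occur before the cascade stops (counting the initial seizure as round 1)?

Round 1 — N14 at 180 > 160. N14 seizes.
  N14 sheds 180 L/s to N13: 180 each.
    N13: 130+180 = 310 > 150
Round 2 — N13 seizes.
  N13 sheds 310 L/s to N6: 310 each.
    N6: 20+310 = 330 > 110
Round 3 — N6 seizes.
  N6 sheds 330 L/s to N9: 330 each.
    N9: 50+330 = 380 > 140
Round 4 — N9 seizes.
  N9 sheds 380 L/s: no online neighbours, lost.
No further seizures.

4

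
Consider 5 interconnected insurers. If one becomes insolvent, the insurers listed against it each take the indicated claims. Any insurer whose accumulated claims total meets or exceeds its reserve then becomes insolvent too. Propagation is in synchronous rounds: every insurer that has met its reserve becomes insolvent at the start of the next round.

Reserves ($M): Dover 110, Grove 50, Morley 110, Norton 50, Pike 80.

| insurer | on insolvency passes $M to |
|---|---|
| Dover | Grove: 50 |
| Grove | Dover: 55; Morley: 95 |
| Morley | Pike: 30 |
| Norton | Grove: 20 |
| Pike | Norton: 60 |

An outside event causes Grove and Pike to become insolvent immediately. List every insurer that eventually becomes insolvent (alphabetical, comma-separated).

Round 1 — Grove, Pike become insolvent (initial).
  Dover: +55 → 55 < 110
  Morley: +95 → 95 < 110
  Norton: +60 → 60 ≥ 50
Round 2 — Norton becomes insolvent.
No further insolvencies.

Grove, Norton, Pike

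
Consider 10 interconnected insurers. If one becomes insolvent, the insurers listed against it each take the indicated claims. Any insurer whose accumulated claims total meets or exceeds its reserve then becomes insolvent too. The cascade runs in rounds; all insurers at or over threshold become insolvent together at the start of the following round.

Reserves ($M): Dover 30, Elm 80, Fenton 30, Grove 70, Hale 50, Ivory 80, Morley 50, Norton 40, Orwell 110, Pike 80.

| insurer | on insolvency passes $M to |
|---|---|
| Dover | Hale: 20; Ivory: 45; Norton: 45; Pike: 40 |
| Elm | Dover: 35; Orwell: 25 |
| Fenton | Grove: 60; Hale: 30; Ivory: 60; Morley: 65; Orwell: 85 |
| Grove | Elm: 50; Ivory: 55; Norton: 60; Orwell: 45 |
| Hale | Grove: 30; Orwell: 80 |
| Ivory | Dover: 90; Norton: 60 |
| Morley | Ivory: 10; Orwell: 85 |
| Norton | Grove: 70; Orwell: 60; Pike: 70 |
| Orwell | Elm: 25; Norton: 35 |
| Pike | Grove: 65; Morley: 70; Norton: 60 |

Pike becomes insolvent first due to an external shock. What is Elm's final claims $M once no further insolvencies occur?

Round 1 — Pike becomes insolvent (initial).
  Grove: +65 → 65 < 70
  Morley: +70 → 70 ≥ 50
  Norton: +60 → 60 ≥ 40
Round 2 — Morley, Norton become insolvent.
  Grove: +70 → 135 ≥ 70
  Ivory: +10 → 10 < 80
  Orwell: +85+60 → 145 ≥ 110
Round 3 — Grove, Orwell become insolvent.
  Elm: +50+25 → 75 < 80
  Ivory: +55 → 65 < 80
No further insolvencies.

75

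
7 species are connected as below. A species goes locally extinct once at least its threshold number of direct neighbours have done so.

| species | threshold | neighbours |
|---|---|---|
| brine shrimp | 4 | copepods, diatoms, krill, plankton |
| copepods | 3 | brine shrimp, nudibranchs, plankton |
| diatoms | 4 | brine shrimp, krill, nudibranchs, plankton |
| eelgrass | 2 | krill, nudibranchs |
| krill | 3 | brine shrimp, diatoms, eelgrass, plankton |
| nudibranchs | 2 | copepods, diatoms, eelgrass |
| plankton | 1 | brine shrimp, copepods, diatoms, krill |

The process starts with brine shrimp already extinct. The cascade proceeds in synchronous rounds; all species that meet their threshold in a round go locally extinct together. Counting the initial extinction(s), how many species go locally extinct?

2

Round 1 — brine shrimp goes locally extinct (initial).
Round 2 — checking thresholds:
  copepods: 1 of 3 neighbours < 3, below threshold.
  diatoms: 1 of 4 neighbours < 4, below threshold.
  krill: 1 of 4 neighbours < 3, below threshold.
  plankton: 1 of 4 neighbours ≥ 1, goes locally extinct.
Round 3 — no new extinctions; cascade stops.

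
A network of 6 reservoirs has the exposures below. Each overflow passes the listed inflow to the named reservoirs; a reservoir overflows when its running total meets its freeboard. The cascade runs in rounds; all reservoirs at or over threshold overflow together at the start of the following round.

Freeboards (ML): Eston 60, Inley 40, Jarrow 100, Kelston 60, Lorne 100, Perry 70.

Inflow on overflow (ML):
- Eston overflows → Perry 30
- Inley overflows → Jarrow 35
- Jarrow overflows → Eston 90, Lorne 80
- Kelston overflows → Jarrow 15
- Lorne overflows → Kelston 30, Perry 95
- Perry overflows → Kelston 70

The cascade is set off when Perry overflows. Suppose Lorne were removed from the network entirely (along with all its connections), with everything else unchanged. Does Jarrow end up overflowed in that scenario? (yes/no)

With Lorne removed:
Round 1 — Perry overflows (initial).
  Kelston: +70 → 70 ≥ 60
Round 2 — Kelston overflows.
  Jarrow: +15 → 15 < 100
No further overflows.

no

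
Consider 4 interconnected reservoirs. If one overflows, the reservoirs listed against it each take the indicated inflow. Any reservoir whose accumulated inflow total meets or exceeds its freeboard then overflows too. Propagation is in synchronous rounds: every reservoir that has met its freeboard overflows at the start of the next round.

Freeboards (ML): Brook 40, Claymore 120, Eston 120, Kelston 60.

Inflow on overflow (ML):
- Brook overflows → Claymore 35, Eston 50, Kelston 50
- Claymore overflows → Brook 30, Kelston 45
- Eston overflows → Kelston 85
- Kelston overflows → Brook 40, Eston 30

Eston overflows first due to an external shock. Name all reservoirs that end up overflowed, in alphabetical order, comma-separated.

Round 1 — Eston overflows (initial).
  Kelston: +85 → 85 ≥ 60
Round 2 — Kelston overflows.
  Brook: +40 → 40 ≥ 40
Round 3 — Brook overflows.
  Claymore: +35 → 35 < 120
No further overflows.

Brook, Eston, Kelston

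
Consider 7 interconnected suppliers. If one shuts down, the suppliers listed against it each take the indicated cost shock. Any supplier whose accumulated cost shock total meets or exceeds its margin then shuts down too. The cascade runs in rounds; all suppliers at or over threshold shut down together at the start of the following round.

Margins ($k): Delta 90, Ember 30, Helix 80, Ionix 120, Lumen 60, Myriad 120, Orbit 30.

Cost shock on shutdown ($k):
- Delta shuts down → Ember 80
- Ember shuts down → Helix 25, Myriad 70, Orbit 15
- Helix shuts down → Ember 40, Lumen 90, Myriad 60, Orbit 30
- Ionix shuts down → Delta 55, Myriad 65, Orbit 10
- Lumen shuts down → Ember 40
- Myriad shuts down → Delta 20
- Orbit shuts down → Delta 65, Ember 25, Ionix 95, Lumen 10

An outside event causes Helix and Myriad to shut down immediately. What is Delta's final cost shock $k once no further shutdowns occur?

Round 1 — Helix, Myriad shut down (initial).
  Delta: +20 → 20 < 90
  Ember: +40 → 40 ≥ 30
  Lumen: +90 → 90 ≥ 60
  Orbit: +30 → 30 ≥ 30
Round 2 — Ember, Lumen, Orbit shut down.
  Delta: +65 → 85 < 90
  Ionix: +95 → 95 < 120
No further shutdowns.

85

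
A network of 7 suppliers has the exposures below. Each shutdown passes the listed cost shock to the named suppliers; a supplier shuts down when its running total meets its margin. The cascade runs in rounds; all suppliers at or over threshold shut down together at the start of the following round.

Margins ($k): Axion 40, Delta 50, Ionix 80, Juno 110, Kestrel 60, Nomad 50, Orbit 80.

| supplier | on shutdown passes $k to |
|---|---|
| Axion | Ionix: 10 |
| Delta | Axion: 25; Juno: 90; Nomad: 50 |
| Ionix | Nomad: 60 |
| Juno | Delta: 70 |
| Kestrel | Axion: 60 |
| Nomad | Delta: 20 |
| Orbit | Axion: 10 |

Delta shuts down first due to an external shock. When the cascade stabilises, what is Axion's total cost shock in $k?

25

Round 1 — Delta shuts down (initial).
  Axion: +25 → 25 < 40
  Juno: +90 → 90 < 110
  Nomad: +50 → 50 ≥ 50
Round 2 — Nomad shuts down.
No further shutdowns.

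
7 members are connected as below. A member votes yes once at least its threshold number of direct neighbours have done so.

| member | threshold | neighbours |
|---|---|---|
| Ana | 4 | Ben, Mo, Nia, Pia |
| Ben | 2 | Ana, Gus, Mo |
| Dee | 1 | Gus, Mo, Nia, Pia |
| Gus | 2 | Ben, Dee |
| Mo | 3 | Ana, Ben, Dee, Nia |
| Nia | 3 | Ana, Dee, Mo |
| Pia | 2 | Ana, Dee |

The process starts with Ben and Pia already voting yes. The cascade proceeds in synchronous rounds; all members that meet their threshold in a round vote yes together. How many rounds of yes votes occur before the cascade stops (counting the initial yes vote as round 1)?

3

Round 1 — Ben, Pia vote yes (initial).
Round 2 — checking thresholds:
  Ana: 2 of 4 neighbours < 4, not yet.
  Dee: 1 of 4 neighbours ≥ 1, votes yes.
  Gus: 1 of 2 neighbours < 2, not yet.
  Mo: 1 of 4 neighbours < 3, not yet.
Round 3 — checking thresholds:
  Ana: 2 of 4 neighbours < 4, not yet.
  Gus: 2 of 2 neighbours ≥ 2, votes yes.
  Mo: 2 of 4 neighbours < 3, not yet.
  Nia: 1 of 3 neighbours < 3, not yet.
Round 4 — no new yes votes; cascade stops.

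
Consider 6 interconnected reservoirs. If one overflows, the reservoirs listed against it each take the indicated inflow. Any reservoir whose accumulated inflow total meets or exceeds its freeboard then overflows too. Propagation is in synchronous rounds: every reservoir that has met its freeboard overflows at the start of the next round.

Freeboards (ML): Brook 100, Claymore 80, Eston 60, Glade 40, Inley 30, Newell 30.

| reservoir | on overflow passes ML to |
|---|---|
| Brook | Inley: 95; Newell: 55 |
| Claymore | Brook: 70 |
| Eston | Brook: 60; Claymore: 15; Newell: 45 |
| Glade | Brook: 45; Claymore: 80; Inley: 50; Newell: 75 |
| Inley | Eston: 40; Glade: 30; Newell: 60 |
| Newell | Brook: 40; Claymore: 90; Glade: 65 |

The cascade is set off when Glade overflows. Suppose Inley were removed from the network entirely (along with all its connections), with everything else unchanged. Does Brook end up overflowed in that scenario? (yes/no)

yes

With Inley removed:
Round 1 — Glade overflows (initial).
  Brook: +45 → 45 < 100
  Claymore: +80 → 80 ≥ 80
  Newell: +75 → 75 ≥ 30
Round 2 — Claymore, Newell overflow.
  Brook: +70+40 → 155 ≥ 100
Round 3 — Brook overflows.
No further overflows.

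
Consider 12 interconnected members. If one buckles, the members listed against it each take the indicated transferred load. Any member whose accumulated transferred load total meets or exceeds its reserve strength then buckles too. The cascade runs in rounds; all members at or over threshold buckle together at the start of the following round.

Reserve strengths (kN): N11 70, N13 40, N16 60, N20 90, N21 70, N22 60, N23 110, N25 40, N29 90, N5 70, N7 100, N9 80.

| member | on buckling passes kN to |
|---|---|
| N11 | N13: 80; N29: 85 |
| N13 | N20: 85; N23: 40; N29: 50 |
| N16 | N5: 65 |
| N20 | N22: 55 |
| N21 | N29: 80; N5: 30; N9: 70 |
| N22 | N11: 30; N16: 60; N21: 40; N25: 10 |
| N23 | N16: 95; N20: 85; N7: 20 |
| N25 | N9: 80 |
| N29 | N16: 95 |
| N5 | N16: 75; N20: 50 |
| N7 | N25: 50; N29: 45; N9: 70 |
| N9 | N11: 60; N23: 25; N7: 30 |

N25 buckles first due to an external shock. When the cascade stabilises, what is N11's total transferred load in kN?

60

Round 1 — N25 buckles (initial).
  N9: +80 → 80 ≥ 80
Round 2 — N9 buckles.
  N11: +60 → 60 < 70
  N23: +25 → 25 < 110
  N7: +30 → 30 < 100
No further bucklings.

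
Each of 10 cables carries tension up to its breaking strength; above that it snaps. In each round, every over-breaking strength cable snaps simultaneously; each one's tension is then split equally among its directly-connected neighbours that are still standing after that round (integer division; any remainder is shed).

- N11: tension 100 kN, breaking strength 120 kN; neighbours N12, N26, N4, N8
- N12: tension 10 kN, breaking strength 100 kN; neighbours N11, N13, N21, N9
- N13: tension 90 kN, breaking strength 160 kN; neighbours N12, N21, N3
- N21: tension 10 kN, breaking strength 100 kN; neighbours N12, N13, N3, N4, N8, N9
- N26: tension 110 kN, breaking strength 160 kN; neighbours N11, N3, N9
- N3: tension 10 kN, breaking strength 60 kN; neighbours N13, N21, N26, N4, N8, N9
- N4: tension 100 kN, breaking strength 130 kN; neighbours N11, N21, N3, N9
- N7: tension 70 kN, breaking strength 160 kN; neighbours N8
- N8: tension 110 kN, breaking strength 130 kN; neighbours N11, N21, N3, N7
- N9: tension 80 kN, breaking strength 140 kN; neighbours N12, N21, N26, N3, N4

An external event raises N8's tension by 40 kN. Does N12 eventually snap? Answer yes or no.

yes

Round 1 — N8 at 150 > 130. N8 snaps.
  N8 sheds 150 kN to N11, N21, N3, N7: 37 each (2 lost).
    N11: 100+37 = 137 > 120
    N21: 10+37 = 47 ≤ 100
    N3: 10+37 = 47 ≤ 60
    N7: 70+37 = 107 ≤ 160
Round 2 — N11 snaps.
  N11 sheds 137 kN to N12, N26, N4: 45 each (2 lost).
    N12: 10+45 = 55 ≤ 100
    N26: 110+45 = 155 ≤ 160
    N4: 100+45 = 145 > 130
Round 3 — N4 snaps.
  N4 sheds 145 kN to N21, N3, N9: 48 each (1 lost).
    N21: 47+48 = 95 ≤ 100
    N3: 47+48 = 95 > 60
    N9: 80+48 = 128 ≤ 140
Round 4 — N3 snaps.
  N3 sheds 95 kN to N13, N21, N26, N9: 23 each (3 lost).
    N13: 90+23 = 113 ≤ 160
    N21: 95+23 = 118 > 100
    N26: 155+23 = 178 > 160
    N9: 128+23 = 151 > 140
Round 5 — N21, N26, N9 snap.
  N21 sheds 118 kN to N12, N13: 59 each.
    N12: 55+59 = 114 > 100
    N13: 113+59 = 172 > 160
  N26 sheds 178 kN: no online neighbours, lost.
  N9 sheds 151 kN to N12: 151 each.
    N12: 114+151 = 265 > 100
Round 6 — N12, N13 snap.
  N12 sheds 265 kN: no online neighbours, lost.
  N13 sheds 172 kN: no online neighbours, lost.
No further breaks.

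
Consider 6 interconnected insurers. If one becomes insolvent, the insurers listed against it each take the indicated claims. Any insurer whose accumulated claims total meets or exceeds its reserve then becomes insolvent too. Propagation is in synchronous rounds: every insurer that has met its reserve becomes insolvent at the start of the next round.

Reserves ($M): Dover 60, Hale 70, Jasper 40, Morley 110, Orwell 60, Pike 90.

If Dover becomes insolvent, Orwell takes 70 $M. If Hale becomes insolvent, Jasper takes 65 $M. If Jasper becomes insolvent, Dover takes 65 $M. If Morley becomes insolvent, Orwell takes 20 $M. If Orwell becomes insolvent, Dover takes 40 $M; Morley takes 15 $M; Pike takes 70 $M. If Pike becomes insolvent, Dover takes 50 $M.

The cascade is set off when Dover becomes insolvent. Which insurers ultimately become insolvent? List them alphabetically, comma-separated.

Round 1 — Dover becomes insolvent (initial).
  Orwell: +70 → 70 ≥ 60
Round 2 — Orwell becomes insolvent.
  Morley: +15 → 15 < 110
  Pike: +70 → 70 < 90
No further insolvencies.

Dover, Orwell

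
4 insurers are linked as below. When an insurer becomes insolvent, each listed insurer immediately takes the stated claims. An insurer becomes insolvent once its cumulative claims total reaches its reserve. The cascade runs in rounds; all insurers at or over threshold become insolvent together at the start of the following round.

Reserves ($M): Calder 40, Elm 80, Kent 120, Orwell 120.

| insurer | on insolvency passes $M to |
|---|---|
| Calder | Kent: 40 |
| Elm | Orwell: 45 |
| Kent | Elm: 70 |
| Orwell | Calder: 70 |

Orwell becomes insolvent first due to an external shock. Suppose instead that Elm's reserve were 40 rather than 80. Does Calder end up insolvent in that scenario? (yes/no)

yes

With Elm's reserve at 40:
Round 1 — Orwell becomes insolvent (initial).
  Calder: +70 → 70 ≥ 40
Round 2 — Calder becomes insolvent.
  Kent: +40 → 40 < 120
No further insolvencies.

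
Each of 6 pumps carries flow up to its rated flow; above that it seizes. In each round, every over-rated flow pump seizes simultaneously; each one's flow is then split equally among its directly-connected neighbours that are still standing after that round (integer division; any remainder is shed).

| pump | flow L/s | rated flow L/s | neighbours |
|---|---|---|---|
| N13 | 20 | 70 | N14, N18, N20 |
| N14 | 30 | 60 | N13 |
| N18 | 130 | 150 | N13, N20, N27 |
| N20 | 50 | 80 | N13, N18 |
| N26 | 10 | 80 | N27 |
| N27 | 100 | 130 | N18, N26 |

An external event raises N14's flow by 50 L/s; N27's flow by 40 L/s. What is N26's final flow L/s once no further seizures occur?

Round 1 — N14 at 80 > 60; N27 at 140 > 130. N14, N27 seize.
  N14 sheds 80 L/s to N13: 80 each.
    N13: 20+80 = 100 > 70
  N27 sheds 140 L/s to N18, N26: 70 each.
    N18: 130+70 = 200 > 150
    N26: 10+70 = 80 ≤ 80
Round 2 — N13, N18 seize.
  N13 sheds 100 L/s to N20: 100 each.
    N20: 50+100 = 150 > 80
  N18 sheds 200 L/s to N20: 200 each.
    N20: 150+200 = 350 > 80
Round 3 — N20 seizes.
  N20 sheds 350 L/s: no online neighbours, lost.
No further seizures.

80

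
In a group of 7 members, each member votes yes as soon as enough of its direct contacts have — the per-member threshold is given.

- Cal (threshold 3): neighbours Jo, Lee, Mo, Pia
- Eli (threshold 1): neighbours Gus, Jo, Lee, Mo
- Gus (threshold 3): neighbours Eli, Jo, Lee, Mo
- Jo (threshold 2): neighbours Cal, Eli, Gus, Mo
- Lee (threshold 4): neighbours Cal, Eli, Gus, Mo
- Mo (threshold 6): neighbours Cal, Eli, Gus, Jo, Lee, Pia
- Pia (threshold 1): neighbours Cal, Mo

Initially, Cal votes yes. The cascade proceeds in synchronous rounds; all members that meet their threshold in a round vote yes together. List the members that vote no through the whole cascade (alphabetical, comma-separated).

Round 1 — Cal votes yes (initial).
Round 2 — checking thresholds:
  Jo: 1 of 4 neighbours < 2, holds.
  Lee: 1 of 4 neighbours < 4, holds.
  Mo: 1 of 6 neighbours < 6, holds.
  Pia: 1 of 2 neighbours ≥ 1, votes yes.
Round 3 — no new yes votes; cascade stops.

Eli, Gus, Jo, Lee, Mo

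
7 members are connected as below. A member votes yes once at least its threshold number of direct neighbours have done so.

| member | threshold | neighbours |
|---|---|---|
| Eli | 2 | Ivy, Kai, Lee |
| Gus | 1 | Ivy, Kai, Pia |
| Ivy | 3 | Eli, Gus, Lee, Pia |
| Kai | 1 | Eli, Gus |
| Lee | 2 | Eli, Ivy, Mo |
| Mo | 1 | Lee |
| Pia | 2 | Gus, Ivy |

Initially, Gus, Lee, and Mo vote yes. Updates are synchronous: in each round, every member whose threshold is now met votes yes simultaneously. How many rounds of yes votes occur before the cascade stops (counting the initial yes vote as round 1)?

5

Round 1 — Gus, Lee, Mo vote yes (initial).
Round 2 — checking thresholds:
  Eli: 1 of 3 neighbours < 2, not yet.
  Ivy: 2 of 4 neighbours < 3, not yet.
  Kai: 1 of 2 neighbours ≥ 1, votes yes.
  Pia: 1 of 2 neighbours < 2, not yet.
Round 3 — checking thresholds:
  Eli: 2 of 3 neighbours ≥ 2, votes yes.
  Ivy: 2 of 4 neighbours < 3, not yet.
  Pia: 1 of 2 neighbours < 2, not yet.
Round 4 — checking thresholds:
  Ivy: 3 of 4 neighbours ≥ 3, votes yes.
  Pia: 1 of 2 neighbours < 2, not yet.
Round 5 — checking thresholds:
  Pia: 2 of 2 neighbours ≥ 2, votes yes.
Round 6 — no new yes votes; cascade stops.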